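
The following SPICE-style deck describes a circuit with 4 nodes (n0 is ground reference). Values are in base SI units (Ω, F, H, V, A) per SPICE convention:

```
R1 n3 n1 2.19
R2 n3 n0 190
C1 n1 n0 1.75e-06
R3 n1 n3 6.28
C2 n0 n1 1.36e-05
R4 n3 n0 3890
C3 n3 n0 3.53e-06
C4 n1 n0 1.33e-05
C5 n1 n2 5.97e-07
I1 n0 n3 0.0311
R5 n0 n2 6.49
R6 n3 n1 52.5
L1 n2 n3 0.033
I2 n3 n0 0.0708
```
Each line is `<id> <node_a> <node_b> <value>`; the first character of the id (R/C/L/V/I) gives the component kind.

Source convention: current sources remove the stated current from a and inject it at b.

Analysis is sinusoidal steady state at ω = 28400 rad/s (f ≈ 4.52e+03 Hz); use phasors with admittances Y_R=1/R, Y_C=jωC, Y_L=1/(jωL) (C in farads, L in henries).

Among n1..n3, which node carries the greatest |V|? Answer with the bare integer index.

MNA unknowns: 3 node voltages V₁..V_3
R1: Y=0.4566+0.000j on G[3,1]
R2: Y=0.005263+0.000j on G[3,0]
C1: Y=0.000+0.04970j on G[1,0]
R3: Y=0.1592+0.000j on G[1,3]
C2: Y=0.000+0.3862j on G[0,1]
R4: Y=0.0002571+0.000j on G[3,0]
C3: Y=0.000+0.1003j on G[3,0]
C4: Y=0.000+0.3777j on G[1,0]
C5: Y=0.000+0.01695j on G[1,2]
I1: z[0]−=0.0311, z[3]+=0.0311
R5: Y=0.1541+0.000j on G[0,2]
R6: Y=0.01905+0.000j on G[3,1]
L1: Y=0.000-0.001067j on G[2,3]
I2: z[3]−=0.0708, z[0]+=0.0708
solve → V1=0.005449+0.04166j, V2=-0.004105+0.001362j, V3=-0.04901+0.04890j

3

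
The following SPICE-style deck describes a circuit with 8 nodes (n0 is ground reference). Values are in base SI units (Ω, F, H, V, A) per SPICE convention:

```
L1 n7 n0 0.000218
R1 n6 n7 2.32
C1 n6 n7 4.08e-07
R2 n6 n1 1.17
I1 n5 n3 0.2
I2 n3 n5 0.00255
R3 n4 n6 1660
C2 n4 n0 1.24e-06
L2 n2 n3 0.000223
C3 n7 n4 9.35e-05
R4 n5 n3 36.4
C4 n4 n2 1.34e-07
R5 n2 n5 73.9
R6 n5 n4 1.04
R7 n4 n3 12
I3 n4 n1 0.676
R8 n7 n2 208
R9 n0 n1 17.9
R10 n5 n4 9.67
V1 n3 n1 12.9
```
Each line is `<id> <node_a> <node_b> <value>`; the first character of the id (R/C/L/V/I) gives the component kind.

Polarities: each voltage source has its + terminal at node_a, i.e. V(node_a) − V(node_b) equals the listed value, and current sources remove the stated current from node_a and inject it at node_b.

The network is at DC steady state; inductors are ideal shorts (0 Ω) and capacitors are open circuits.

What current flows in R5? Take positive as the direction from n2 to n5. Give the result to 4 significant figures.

0.09467 A

Apply KCL at each of the 7 non-ground nodes and solve the resulting linear system.
Node n1: branches {R2, I3, R9, V1} → V_1 = -0.1820
Node n2: branches {L2, C4, R5, R8} → V_2 = 12.72
Node n3: branches {I1, I2, L2, R4, R7, V1} → V_3 = 12.72
Node n4: branches {R3, C2, C3, C4, R6, R7, I3, R10} → V_4 = 5.638
Node n5: branches {I1, I2, R4, R5, R6, R10} → V_5 = 5.722
Node n6: branches {R1, C1, R2, R3} → V_6 = -0.1183
Node n7: branches {L1, R1, C1, C3, R8} → V_7 = 0.000
Source currents: i(L1)=0.01017, i(L2)=-0.1558, i(V1)=-0.7406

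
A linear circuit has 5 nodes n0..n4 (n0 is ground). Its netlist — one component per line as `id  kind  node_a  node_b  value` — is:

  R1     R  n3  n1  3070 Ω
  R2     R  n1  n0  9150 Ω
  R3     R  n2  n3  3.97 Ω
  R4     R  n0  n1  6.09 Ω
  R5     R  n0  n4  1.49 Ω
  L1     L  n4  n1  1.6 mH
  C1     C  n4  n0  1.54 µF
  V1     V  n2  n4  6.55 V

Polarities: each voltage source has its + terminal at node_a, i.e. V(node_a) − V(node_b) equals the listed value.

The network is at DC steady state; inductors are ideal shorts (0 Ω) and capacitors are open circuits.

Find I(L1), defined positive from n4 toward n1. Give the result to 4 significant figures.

-0.002131 A

MNA unknowns: 4 node voltages V₁..V_4 plus 2 source currents (L1, V1)
R1: Y=0.0003257 on G[3,1]
R2: Y=0.0001093 on G[1,0]
R3: Y=0.2519 on G[2,3]
R4: Y=0.1642 on G[0,1]
R5: Y=0.6711 on G[0,4]
L1: row V4−V1=0, i_L1 at 4,1
C1: Y=0.000 on G[4,0]
V1: row V2−V4=6.55, i_V1 at 2,4
solve → V1=0.000, V2=6.550, V3=6.542, V4=0.000
aux → i_L1=-0.002131, i_V1=-0.002131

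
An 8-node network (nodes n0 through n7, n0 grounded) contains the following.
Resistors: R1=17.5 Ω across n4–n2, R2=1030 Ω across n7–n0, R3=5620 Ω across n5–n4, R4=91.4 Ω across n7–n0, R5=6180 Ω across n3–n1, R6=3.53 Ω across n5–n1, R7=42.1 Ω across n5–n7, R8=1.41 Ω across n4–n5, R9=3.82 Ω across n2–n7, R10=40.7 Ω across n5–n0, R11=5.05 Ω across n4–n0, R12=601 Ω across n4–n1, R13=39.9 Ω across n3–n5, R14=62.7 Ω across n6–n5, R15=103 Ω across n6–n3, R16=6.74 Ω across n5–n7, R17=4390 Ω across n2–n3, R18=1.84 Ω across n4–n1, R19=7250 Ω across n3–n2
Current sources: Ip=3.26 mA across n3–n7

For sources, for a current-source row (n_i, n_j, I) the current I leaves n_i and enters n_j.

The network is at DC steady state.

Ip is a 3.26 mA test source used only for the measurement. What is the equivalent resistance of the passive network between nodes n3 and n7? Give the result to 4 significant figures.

R_eq = 35.94 Ω

Apply KCL at each of the 7 non-ground nodes and solve the resulting linear system.
Node n1: branches {R5, R6, R12, R18} → V_1 = -0.0008931
Node n2: branches {R1, R9, R17, R19} → V_2 = 0.01027
Node n3: branches {R5, R13, R15, R17, R19, Ip} → V_3 = -0.1044
Node n4: branches {R1, R3, R8, R11, R12, R18} → V_4 = -0.0005952
Node n5: branches {R3, R6, R7, R8, R10, R13, R14, R16} → V_5 = -0.001407
Node n6: branches {R14, R15} → V_6 = -0.04036
Node n7: branches {R2, R4, R7, R9, R16, Ip} → V_7 = 0.01280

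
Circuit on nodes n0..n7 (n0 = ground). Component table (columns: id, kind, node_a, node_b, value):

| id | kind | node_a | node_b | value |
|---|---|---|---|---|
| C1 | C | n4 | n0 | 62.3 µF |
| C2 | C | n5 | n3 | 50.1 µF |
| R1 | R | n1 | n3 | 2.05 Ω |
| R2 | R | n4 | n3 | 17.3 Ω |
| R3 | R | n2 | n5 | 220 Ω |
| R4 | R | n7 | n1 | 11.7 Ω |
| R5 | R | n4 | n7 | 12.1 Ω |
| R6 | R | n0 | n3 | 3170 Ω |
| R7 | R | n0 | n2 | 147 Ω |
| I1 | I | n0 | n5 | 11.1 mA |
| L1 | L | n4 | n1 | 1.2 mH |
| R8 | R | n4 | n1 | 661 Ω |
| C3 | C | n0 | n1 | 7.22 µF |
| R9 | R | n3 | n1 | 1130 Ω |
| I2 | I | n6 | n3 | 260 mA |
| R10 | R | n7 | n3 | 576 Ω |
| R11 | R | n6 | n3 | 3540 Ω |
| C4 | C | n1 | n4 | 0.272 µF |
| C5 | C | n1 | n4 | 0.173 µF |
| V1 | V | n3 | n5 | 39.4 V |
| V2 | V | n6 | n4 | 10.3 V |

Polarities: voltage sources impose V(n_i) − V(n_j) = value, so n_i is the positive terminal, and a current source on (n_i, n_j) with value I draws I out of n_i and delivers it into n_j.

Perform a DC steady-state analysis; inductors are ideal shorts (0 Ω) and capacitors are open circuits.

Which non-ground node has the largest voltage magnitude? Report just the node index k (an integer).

6

Apply KCL at each of the 7 non-ground nodes and solve the resulting linear system.
Node n1: branches {R1, R4, L1, R8, C3, R9, C4, C5} → V_1 = 38.48
Node n2: branches {R3, R7} → V_2 = -0.1751
Node n3: branches {C2, R1, R2, R6, R9, I2, R10, R11, V1} → V_3 = 38.96
Node n4: branches {C1, R2, R5, L1, R8, C4, C5, V2} → V_4 = 38.48
Node n5: branches {C2, R3, I1, V1} → V_5 = -0.4371
Node n6: branches {I2, R11, V2} → V_6 = 48.78
Node n7: branches {R4, R5, R10} → V_7 = 38.49
Source currents: i(L1)=-0.2347, i(V1)=-0.01229, i(V2)=-0.2628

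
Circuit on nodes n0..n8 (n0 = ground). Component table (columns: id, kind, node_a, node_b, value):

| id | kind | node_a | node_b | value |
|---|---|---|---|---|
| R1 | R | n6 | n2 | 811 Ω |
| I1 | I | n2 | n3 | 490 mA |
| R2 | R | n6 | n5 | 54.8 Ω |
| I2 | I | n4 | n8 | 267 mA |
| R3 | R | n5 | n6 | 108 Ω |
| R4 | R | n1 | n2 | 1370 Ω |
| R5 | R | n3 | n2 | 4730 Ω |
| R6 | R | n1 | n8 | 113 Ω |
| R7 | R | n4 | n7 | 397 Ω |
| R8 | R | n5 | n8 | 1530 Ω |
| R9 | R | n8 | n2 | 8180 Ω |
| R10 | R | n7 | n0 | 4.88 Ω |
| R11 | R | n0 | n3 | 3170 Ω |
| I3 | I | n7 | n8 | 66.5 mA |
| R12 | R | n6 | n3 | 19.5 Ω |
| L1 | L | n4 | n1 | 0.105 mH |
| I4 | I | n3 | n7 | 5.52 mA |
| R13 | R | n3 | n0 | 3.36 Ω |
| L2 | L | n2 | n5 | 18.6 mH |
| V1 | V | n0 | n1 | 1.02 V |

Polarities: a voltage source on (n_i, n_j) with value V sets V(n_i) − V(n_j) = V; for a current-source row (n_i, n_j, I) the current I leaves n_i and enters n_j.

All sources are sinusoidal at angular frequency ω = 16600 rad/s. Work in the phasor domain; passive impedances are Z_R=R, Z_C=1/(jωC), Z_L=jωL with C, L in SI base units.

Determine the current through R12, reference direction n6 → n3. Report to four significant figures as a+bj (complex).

Element admittances at ω=16600 rad/s:
  Y(R1) = 0.001233+0.000j S between n6,n2
  I1: injects 0.49 A into n3 (from n2)
  Y(R2) = 0.01825+0.000j S between n6,n5
  I2: injects 0.267 A into n8 (from n4)
  Y(R3) = 0.009259+0.000j S between n5,n6
  Y(R4) = 0.0007299+0.000j S between n1,n2
  Y(R5) = 0.0002114+0.000j S between n3,n2
  Y(R6) = 0.008850+0.000j S between n1,n8
  Y(R7) = 0.002519+0.000j S between n4,n7
  Y(R8) = 0.0006536+0.000j S between n5,n8
  Y(R9) = 0.0001222+0.000j S between n8,n2
  Y(R10) = 0.2049+0.000j S between n7,n0
  Y(R11) = 0.0003155+0.000j S between n0,n3
  I3: injects 0.0665 A into n8 (from n7)
  Y(R12) = 0.05128+0.000j S between n6,n3
  Y(L1) = 0.000-0.5737j S between n4,n1
  I4: injects 0.00552 A into n7 (from n3)
  Y(R13) = 0.2976+0.000j S between n3,n0
  Y(L2) = 0.000-0.003239j S between n2,n5
  V1: constraint V(n0)−V(n1) = 1.02
Assemble and solve the 9×9 MNA system:
  V(n1)=-1.020+0.000j  V(n2)=-79.74-87.33j  V(n3)=0.3267+0.2286j  V(n4)=-1.022-0.4622j  V(n5)=-17.09+9.067j  V(n6)=-6.893+1.918j  V(n7)=-0.3064-0.005613j  V(n8)=31.54-0.4934j
  i(V1)=0.03454+0.06696j

-0.3702+0.08662j A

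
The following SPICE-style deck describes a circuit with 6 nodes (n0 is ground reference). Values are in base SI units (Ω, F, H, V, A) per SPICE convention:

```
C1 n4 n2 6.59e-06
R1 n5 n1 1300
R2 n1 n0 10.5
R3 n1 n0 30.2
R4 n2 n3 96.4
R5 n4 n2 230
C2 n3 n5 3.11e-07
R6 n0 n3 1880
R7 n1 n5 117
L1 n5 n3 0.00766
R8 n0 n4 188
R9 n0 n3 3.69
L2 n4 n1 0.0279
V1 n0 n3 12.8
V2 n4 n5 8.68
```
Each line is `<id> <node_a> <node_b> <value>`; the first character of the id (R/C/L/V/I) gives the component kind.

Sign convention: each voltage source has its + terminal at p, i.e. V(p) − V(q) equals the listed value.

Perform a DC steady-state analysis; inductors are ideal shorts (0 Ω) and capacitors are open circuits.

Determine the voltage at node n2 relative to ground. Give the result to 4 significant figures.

-10.24 V

MNA unknowns: 5 node voltages V₁..V_5 plus 4 source currents (L1, L2, V1, V2)
C1: Y=0.000 on G[4,2]
R1: Y=0.0007692 on G[5,1]
R2: Y=0.09524 on G[1,0]
R3: Y=0.03311 on G[1,0]
R4: Y=0.01037 on G[2,3]
R5: Y=0.004348 on G[4,2]
C2: Y=0.000 on G[3,5]
R6: Y=0.0005319 on G[0,3]
R7: Y=0.008547 on G[1,5]
L1: row V5−V3=0, i_L1 at 5,3
R8: Y=0.005319 on G[0,4]
R9: Y=0.2710 on G[0,3]
L2: row V4−V1=0, i_L2 at 4,1
V1: row V0−V3=12.8, i_V1 at 0,3
V2: row V4−V5=8.68, i_V2 at 4,5
solve → V1=-4.120, V2=-10.24, V3=-12.80, V4=-4.120, V5=-12.80
aux → i_L1=0.5241, i_L2=-0.4479, i_V1=-4.026, i_V2=0.4433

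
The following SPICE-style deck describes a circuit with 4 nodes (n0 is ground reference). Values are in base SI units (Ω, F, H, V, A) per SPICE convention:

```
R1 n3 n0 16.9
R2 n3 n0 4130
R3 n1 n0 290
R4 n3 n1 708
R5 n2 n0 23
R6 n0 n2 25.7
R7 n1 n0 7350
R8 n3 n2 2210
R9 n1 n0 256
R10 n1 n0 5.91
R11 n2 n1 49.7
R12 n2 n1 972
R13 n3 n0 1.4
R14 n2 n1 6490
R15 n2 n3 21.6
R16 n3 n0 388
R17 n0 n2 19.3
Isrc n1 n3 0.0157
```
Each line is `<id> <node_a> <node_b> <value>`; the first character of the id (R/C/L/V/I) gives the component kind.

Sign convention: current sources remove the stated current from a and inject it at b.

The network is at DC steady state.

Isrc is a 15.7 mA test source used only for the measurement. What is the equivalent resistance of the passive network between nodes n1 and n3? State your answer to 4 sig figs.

Apply KCL at each of the 3 non-ground nodes and solve the resulting linear system.
Node n1: branches {R3, R4, R7, R9, R10, R11, R12, R14, Isrc} → V_1 = -0.07903
Node n2: branches {R5, R6, R8, R11, R12, R14, R15, R17} → V_2 = -0.004006
Node n3: branches {R1, R2, R4, R8, R13, R15, R16, Isrc} → V_3 = 0.01868

R_eq = 6.223 Ω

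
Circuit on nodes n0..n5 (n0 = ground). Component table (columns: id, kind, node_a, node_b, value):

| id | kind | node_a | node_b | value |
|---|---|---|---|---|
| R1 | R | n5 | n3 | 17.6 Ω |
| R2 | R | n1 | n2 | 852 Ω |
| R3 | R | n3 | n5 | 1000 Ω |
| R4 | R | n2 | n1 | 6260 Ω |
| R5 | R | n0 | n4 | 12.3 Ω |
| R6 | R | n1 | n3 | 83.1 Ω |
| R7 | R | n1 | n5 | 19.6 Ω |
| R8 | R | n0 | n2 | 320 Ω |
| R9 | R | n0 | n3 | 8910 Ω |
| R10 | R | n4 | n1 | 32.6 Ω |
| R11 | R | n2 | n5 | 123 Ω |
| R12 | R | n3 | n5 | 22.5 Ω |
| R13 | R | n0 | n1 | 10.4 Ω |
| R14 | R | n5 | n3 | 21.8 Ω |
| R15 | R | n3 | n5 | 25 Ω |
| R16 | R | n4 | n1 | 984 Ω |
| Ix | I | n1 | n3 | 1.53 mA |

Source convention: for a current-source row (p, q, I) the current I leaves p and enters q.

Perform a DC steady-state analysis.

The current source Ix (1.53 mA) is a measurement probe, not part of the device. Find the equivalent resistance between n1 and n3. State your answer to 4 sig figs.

MNA unknowns: 5 node voltages V₁..V_5
R1: Y=0.05682 on G[5,3]
R2: Y=0.001174 on G[1,2]
R3: Y=0.001000 on G[3,5]
R4: Y=0.0001597 on G[2,1]
R5: Y=0.08130 on G[0,4]
R6: Y=0.01203 on G[1,3]
R7: Y=0.05102 on G[1,5]
R8: Y=0.003125 on G[0,2]
R9: Y=0.0001122 on G[0,3]
R10: Y=0.03067 on G[4,1]
R11: Y=0.008130 on G[2,5]
R12: Y=0.04444 on G[3,5]
R13: Y=0.09615 on G[0,1]
R14: Y=0.04587 on G[5,3]
R15: Y=0.04000 on G[3,5]
R16: Y=0.001016 on G[4,1]
Ix: z[1]−=0.00153, z[3]+=0.00153
solve → V1=-0.0003922, V2=0.01393, V3=0.02793, V4=-0.0001100, V5=0.02163

R_eq = 18.51 Ω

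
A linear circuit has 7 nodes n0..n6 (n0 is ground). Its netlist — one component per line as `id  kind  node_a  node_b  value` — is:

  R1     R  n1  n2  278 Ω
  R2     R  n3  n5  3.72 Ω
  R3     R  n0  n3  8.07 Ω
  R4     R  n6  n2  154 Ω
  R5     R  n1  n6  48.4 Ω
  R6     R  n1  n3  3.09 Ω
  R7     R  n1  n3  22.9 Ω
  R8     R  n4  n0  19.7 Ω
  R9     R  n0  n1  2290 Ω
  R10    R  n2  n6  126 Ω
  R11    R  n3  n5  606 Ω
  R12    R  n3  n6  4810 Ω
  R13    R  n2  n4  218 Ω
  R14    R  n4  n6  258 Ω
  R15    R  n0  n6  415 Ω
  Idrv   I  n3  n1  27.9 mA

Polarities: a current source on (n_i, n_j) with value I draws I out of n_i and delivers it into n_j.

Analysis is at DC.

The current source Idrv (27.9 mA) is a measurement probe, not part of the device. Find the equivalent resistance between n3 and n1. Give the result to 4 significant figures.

R_eq = 2.672 Ω

Element admittances at DC:
  Y(R1) = 0.003597 S between n1,n2
  Y(R2) = 0.2688 S between n3,n5
  Y(R3) = 0.1239 S between n0,n3
  Y(R4) = 0.006494 S between n6,n2
  Y(R5) = 0.02066 S between n1,n6
  Y(R6) = 0.3236 S between n1,n3
  Y(R7) = 0.04367 S between n1,n3
  Y(R8) = 0.05076 S between n4,n0
  Y(R9) = 0.0004367 S between n0,n1
  Y(R10) = 0.007937 S between n2,n6
  Y(R11) = 0.001650 S between n3,n5
  Y(R12) = 0.0002079 S between n3,n6
  Y(R13) = 0.004587 S between n2,n4
  Y(R14) = 0.003876 S between n4,n6
  Y(R15) = 0.002410 S between n0,n6
  Idrv: injects 0.0279 A into n1 (from n3)
Assemble and solve the 6×6 MNA system:
  V(n1)=0.07049  V(n2)=0.04541  V(n3)=-0.004067  V(n4)=0.006881  V(n5)=-0.004067  V(n6)=0.05140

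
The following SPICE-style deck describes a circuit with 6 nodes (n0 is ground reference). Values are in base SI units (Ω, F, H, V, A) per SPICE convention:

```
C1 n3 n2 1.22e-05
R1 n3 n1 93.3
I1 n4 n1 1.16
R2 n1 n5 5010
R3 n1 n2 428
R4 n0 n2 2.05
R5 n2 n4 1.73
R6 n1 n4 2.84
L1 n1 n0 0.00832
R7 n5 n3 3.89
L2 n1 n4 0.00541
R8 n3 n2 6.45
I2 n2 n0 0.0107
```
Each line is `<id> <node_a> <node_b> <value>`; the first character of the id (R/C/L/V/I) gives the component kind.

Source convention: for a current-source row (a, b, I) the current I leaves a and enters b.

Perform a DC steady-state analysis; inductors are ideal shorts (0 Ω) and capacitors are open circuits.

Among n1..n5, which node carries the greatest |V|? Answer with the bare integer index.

2

Apply KCL at each of the 5 non-ground nodes and solve the resulting linear system.
Node n1: branches {R1, I1, R2, R3, R6, L1, L2} → V_1 = 0.000
Node n2: branches {C1, R3, R4, R5, R8, I2} → V_2 = -0.009922
Node n3: branches {C1, R1, R7, R8} → V_3 = -0.009270
Node n4: branches {I1, R5, R6, L2} → V_4 = 0.000
Node n5: branches {R2, R7} → V_5 = -0.009262
Source currents: i(L1)=-0.005860, i(L2)=1.166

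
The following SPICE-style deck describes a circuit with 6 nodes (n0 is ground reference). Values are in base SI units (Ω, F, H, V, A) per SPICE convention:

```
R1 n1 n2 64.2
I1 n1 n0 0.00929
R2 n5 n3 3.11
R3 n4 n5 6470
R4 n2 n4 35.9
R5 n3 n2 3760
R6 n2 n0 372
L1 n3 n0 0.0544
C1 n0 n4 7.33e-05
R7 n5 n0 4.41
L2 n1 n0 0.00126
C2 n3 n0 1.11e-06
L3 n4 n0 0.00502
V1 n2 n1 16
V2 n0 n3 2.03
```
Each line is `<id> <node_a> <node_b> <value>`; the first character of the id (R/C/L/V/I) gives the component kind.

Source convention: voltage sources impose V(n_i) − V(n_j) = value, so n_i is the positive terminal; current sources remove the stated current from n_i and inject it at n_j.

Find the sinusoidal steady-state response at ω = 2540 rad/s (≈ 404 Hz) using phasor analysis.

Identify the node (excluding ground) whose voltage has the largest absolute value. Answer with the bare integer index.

2

MNA unknowns: 5 node voltages V₁..V_5 plus 2 source currents (V1, V2)
R1: Y=0.01558+0.000j on G[1,2]
I1: z[1]−=0.00929, z[0]+=0.00929
R2: Y=0.3215+0.000j on G[5,3]
R3: Y=0.0001546+0.000j on G[4,5]
R4: Y=0.02786+0.000j on G[2,4]
R5: Y=0.0002660+0.000j on G[3,2]
R6: Y=0.002688+0.000j on G[2,0]
L1: Y=0.000-0.007237j on G[3,0]
C1: Y=0.000+0.1862j on G[0,4]
R7: Y=0.2268+0.000j on G[5,0]
L2: Y=0.000-0.3125j on G[1,0]
C2: Y=0.000+0.002819j on G[3,0]
L3: Y=0.000-0.07843j on G[4,0]
V1: row V2−V1=16, i_V1 at 2,1
V2: row V0−V3=2.03, i_V2 at 0,3
solve → V1=0.2034-1.572j, V2=16.20-1.572j, V3=-2.030+0.000j, V4=0.6388-4.021j, V5=-1.190-0.001133j
aux → i_V1=-0.7312-0.06356j, i_V2=-0.2750+0.009751j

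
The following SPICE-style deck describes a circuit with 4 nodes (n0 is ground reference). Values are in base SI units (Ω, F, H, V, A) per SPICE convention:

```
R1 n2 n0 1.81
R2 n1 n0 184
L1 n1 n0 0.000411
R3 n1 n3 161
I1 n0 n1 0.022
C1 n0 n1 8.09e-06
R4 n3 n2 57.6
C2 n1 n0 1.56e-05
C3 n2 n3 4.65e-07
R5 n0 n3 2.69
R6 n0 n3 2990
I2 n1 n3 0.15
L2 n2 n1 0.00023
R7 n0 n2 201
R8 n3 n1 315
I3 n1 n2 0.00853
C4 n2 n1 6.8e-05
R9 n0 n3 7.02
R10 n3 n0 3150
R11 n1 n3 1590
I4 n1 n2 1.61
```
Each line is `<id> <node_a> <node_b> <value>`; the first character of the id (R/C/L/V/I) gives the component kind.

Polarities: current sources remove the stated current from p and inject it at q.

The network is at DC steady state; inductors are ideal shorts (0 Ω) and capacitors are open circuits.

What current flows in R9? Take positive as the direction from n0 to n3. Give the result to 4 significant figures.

MNA unknowns: 3 node voltages V₁..V_3 plus 2 source currents (L1, L2)
R1: Y=0.5525 on G[2,0]
R2: Y=0.005435 on G[1,0]
L1: row V1−V0=0, i_L1 at 1,0
R3: Y=0.006211 on G[1,3]
I1: z[0]−=0.022, z[1]+=0.022
C1: Y=0.000 on G[0,1]
R4: Y=0.01736 on G[3,2]
C2: Y=0.000 on G[1,0]
C3: Y=0.000 on G[2,3]
R5: Y=0.3717 on G[0,3]
R6: Y=0.0003344 on G[0,3]
I2: z[1]−=0.15, z[3]+=0.15
L2: row V2−V1=0, i_L2 at 2,1
R7: Y=0.004975 on G[0,2]
R8: Y=0.003175 on G[3,1]
I3: z[1]−=0.00853, z[2]+=0.00853
C4: Y=0.000 on G[2,1]
R9: Y=0.1425 on G[0,3]
R10: Y=0.0003175 on G[3,0]
R11: Y=0.0006289 on G[1,3]
I4: z[1]−=1.61, z[2]+=1.61
solve → V1=0.000, V2=0.000, V3=0.2766
aux → i_L1=-0.1204, i_L2=1.623

-0.03941 A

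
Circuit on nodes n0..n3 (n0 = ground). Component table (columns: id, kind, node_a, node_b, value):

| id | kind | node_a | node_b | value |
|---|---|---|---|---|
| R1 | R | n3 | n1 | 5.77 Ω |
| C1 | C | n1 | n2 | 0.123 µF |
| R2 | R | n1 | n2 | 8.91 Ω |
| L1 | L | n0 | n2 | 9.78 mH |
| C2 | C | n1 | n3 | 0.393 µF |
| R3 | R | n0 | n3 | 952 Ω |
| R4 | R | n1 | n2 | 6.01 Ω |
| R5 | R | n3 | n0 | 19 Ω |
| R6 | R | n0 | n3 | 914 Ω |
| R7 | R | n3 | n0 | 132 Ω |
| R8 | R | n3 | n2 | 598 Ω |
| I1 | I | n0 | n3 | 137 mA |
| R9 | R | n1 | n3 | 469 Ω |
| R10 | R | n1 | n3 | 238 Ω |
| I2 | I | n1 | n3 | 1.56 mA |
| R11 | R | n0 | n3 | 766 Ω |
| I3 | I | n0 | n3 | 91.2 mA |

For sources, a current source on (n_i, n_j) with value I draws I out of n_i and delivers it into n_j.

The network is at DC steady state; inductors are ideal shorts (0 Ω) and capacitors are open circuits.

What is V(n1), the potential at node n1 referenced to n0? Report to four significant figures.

MNA unknowns: 3 node voltages V₁..V_3 plus 1 source current (L1)
R1: Y=0.1733 on G[3,1]
C1: Y=0.000 on G[1,2]
R2: Y=0.1122 on G[1,2]
L1: row V0−V2=0, i_L1 at 0,2
C2: Y=0.000 on G[1,3]
R3: Y=0.001050 on G[0,3]
R4: Y=0.1664 on G[1,2]
R5: Y=0.05263 on G[3,0]
R6: Y=0.001094 on G[0,3]
R7: Y=0.007576 on G[3,0]
R8: Y=0.001672 on G[3,2]
I1: z[0]−=0.137, z[3]+=0.137
R9: Y=0.002132 on G[1,3]
R10: Y=0.004202 on G[1,3]
I2: z[1]−=0.00156, z[3]+=0.00156
R11: Y=0.001305 on G[0,3]
I3: z[0]−=0.0912, z[3]+=0.0912
solve → V1=0.5112, V2=0.000, V3=1.313
aux → i_L1=-0.1446

0.5112 V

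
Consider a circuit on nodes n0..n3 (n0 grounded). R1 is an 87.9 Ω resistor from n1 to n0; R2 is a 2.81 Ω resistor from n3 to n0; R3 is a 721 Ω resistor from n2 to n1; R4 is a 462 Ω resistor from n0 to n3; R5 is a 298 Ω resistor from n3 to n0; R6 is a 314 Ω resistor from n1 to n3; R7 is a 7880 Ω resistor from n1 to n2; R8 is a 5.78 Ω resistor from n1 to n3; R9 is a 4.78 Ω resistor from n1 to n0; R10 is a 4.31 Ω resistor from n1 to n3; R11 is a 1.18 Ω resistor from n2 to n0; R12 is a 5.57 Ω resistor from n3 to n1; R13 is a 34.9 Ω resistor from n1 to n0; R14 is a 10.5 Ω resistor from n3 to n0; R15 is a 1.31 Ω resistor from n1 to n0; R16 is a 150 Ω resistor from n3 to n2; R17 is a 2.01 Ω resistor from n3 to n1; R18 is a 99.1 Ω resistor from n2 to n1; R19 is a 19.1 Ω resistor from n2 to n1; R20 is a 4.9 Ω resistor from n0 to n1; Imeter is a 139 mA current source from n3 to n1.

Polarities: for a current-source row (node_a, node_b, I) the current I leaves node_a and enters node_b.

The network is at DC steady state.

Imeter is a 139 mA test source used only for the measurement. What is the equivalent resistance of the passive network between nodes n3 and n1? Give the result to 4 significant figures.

R_eq = 0.7016 Ω

Apply KCL at each of the 3 non-ground nodes and solve the resulting linear system.
Node n1: branches {R1, R3, R6, R7, R8, R9, R10, R12, R13, R15, R17, R18, R19, R20, Imeter} → V_1 = 0.02596
Node n2: branches {R3, R7, R11, R16, R18, R19} → V_2 = 0.001289
Node n3: branches {R2, R4, R5, R6, R8, R10, R12, R14, R16, R17, Imeter} → V_3 = -0.07156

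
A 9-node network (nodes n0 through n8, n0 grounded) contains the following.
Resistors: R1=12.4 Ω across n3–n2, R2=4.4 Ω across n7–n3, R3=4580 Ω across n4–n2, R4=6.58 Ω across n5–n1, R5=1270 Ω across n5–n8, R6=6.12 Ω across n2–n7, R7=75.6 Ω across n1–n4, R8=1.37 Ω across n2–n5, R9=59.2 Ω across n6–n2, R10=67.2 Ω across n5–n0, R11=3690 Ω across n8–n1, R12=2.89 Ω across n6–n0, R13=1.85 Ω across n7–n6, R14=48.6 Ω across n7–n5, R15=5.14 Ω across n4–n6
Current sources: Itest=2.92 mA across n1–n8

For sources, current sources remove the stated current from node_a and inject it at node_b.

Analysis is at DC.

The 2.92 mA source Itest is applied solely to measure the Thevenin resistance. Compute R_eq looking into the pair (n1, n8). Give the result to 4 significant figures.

MNA unknowns: 8 node voltages V₁..V_8
R1: Y=0.08065 on G[3,2]
R2: Y=0.2273 on G[7,3]
R3: Y=0.0002183 on G[4,2]
R4: Y=0.1520 on G[5,1]
R5: Y=0.0007874 on G[5,8]
R6: Y=0.1634 on G[2,7]
R7: Y=0.01323 on G[1,4]
R8: Y=0.7299 on G[2,5]
R9: Y=0.01689 on G[6,2]
R10: Y=0.01488 on G[5,0]
R11: Y=0.0002710 on G[8,1]
R12: Y=0.3460 on G[6,0]
R13: Y=0.5405 on G[7,6]
R14: Y=0.02058 on G[7,5]
R15: Y=0.1946 on G[4,6]
Itest: z[1]−=0.00292, z[8]+=0.00292
solve → V1=-0.01239, V2=0.0007048, V3=0.0003303, V4=-0.0008226, V5=0.0008774, V6=-3.773e-05, V7=0.0001974, V8=2.756

R_eq = 948.2 Ω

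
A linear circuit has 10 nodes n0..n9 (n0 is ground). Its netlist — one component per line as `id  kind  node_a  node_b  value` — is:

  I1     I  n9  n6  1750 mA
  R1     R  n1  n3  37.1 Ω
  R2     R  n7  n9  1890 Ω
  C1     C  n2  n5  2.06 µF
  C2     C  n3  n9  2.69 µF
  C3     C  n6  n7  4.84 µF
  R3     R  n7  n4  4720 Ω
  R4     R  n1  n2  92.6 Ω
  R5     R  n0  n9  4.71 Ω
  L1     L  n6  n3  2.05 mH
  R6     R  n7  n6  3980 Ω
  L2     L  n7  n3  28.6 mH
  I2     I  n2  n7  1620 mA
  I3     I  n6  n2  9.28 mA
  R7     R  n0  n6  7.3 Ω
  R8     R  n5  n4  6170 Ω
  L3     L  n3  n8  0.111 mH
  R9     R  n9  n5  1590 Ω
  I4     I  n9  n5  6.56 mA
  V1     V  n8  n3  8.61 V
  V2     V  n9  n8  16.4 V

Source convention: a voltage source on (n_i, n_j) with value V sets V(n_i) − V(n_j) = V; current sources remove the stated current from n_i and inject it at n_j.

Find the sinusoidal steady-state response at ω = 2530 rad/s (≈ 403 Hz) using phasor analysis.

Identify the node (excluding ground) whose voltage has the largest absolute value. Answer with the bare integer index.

7

MNA unknowns: 9 node voltages V₁..V_9 plus 2 source currents (V1, V2)
I1: z[9]−=1.75, z[6]+=1.75
R1: Y=0.02695+0.000j on G[1,3]
R2: Y=0.0005291+0.000j on G[7,9]
C1: Y=0.000+0.005212j on G[2,5]
C2: Y=0.000+0.006806j on G[3,9]
C3: Y=0.000+0.01225j on G[6,7]
R3: Y=0.0002119+0.000j on G[7,4]
R4: Y=0.01080+0.000j on G[1,2]
R5: Y=0.2123+0.000j on G[0,9]
L1: Y=0.000-0.1928j on G[6,3]
R6: Y=0.0002513+0.000j on G[7,6]
L2: Y=0.000-0.01382j on G[7,3]
I2: z[2]−=1.62, z[7]+=1.62
I3: z[6]−=0.00928, z[2]+=0.00928
R7: Y=0.1370+0.000j on G[0,6]
R8: Y=0.0001621+0.000j on G[5,4]
L3: Y=0.000-3.561j on G[3,8]
R9: Y=0.0006289+0.000j on G[9,5]
I4: z[9]−=0.00656, z[5]+=0.00656
V1: row V8−V3=8.61, i_V1 at 8,3
V2: row V9−V8=16.4, i_V2 at 9,8
solve → V1=-48.70+1.726j, V2=-178.6+8.874j, V3=3.357-1.138j, V4=330.4+329.6j, V5=-163.8-30.95j, V6=-43.97+1.764j, V7=708.5+605.5j, V8=11.97-1.138j, V9=28.37-1.138j
aux → i_V1=-7.540+31.03j, i_V2=-7.540+0.3737j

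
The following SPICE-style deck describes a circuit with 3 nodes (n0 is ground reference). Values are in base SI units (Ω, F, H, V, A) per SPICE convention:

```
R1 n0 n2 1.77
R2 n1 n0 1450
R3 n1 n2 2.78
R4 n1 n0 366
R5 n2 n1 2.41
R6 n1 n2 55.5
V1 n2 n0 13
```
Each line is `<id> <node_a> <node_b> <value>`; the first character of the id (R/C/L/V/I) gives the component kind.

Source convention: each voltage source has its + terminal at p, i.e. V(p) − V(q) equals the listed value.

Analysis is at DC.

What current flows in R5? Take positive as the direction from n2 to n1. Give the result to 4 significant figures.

Element admittances at DC:
  Y(R1) = 0.5650 S between n0,n2
  Y(R2) = 0.0006897 S between n1,n0
  Y(R3) = 0.3597 S between n1,n2
  Y(R4) = 0.002732 S between n1,n0
  Y(R5) = 0.4149 S between n2,n1
  Y(R6) = 0.01802 S between n1,n2
  V1: constraint V(n2)−V(n0) = 13
Assemble and solve the 3×3 MNA system:
  V(n1)=12.94  V(n2)=13.00
  i(V1)=-7.389

0.02319 A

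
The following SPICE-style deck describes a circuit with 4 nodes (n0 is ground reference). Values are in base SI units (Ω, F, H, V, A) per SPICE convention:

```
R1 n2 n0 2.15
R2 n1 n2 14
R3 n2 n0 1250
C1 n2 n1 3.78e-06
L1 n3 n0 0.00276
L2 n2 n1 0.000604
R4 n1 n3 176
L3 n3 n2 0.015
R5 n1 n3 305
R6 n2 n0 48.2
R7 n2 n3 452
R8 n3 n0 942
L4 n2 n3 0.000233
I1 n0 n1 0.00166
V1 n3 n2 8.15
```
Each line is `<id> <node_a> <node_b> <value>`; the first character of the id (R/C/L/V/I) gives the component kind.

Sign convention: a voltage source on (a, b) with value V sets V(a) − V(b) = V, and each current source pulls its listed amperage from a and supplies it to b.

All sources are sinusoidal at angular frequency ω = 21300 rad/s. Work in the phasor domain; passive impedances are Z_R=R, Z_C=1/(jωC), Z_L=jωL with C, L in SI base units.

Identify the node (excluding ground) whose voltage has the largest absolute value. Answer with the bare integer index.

3

MNA unknowns: 3 node voltages V₁..V_3 plus 1 source current (V1)
R1: Y=0.4651+0.000j on G[2,0]
R2: Y=0.07143+0.000j on G[1,2]
R3: Y=0.0008000+0.000j on G[2,0]
C1: Y=0.000+0.08051j on G[2,1]
L1: Y=0.000-0.01701j on G[3,0]
L2: Y=0.000-0.07773j on G[2,1]
R4: Y=0.005682+0.000j on G[1,3]
L3: Y=0.000-0.003130j on G[3,2]
R5: Y=0.003279+0.000j on G[1,3]
R6: Y=0.02075+0.000j on G[2,0]
R7: Y=0.002212+0.000j on G[2,3]
R8: Y=0.001062+0.000j on G[3,0]
L4: Y=0.000-0.2015j on G[2,3]
I1: z[0]−=0.00166, z[1]+=0.00166
V1: row V3−V2=8.15, i_V1 at 3,2
solve → V1=0.9037+0.2513j, V2=-0.02422+0.2834j, V3=8.126+0.2834j
aux → i_V1=-0.09619+1.805j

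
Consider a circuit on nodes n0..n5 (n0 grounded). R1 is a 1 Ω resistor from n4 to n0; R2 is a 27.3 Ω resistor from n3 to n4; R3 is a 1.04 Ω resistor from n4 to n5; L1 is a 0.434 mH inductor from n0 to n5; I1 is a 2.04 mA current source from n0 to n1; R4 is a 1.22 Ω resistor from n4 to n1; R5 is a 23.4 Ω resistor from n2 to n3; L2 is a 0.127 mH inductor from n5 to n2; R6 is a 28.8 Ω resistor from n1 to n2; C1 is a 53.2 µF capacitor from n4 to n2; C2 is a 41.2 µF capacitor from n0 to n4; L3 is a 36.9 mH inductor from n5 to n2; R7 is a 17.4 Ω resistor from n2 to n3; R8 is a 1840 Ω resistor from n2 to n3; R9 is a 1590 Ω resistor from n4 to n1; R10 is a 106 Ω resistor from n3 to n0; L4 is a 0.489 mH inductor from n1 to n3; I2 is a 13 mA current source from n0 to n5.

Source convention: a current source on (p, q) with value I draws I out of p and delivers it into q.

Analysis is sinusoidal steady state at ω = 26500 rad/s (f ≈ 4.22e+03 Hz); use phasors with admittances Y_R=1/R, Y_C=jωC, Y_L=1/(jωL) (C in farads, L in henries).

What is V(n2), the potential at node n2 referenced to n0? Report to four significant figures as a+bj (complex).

Apply KCL at each of the 5 non-ground nodes and solve the resulting linear system.
Node n1: branches {I1, R4, R6, R9, L4} → V_1 = 0.009734-0.006501j
Node n2: branches {R5, L2, R6, C1, L3, R7, R8} → V_2 = 0.004754-0.008653j
Node n3: branches {R2, R5, R7, R8, R10, L4} → V_3 = 0.006629-0.009242j
Node n4: branches {R1, R2, R3, R4, C1, C2, R9} → V_4 = 0.007716-0.006702j
Node n5: branches {R3, L1, L2, L3, I2} → V_5 = 0.01881-0.0006423j

0.004754-0.008653j V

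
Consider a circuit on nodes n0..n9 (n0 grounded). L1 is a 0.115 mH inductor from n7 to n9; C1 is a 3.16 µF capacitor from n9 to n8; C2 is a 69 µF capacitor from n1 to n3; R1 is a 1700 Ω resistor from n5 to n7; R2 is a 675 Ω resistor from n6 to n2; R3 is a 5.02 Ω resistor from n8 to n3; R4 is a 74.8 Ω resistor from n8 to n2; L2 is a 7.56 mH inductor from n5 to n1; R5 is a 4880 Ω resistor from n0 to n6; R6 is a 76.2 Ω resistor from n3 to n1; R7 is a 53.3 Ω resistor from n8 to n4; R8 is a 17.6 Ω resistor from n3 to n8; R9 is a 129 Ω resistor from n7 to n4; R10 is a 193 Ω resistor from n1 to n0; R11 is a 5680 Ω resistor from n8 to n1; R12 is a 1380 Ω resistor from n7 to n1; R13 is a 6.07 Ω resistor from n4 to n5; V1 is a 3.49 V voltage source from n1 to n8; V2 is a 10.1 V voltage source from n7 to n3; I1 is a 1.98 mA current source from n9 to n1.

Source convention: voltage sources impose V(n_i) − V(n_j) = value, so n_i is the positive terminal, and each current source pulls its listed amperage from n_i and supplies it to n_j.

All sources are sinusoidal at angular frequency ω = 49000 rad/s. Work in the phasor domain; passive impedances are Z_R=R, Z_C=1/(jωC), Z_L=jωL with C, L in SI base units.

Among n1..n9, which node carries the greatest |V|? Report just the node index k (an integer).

9

MNA unknowns: 9 node voltages V₁..V_9 plus 2 source currents (V1, V2)
L1: Y=0.000-0.1775j on G[7,9]
C1: Y=0.000+0.1548j on G[9,8]
C2: Y=0.000+3.381j on G[1,3]
R1: Y=0.0005882+0.000j on G[5,7]
R2: Y=0.001481+0.000j on G[6,2]
R3: Y=0.1992+0.000j on G[8,3]
R4: Y=0.01337+0.000j on G[8,2]
L2: Y=0.000-0.002699j on G[5,1]
R5: Y=0.0002049+0.000j on G[0,6]
R6: Y=0.01312+0.000j on G[3,1]
R7: Y=0.01876+0.000j on G[8,4]
R8: Y=0.05682+0.000j on G[3,8]
R9: Y=0.007752+0.000j on G[7,4]
R10: Y=0.005181+0.000j on G[1,0]
R11: Y=0.0001761+0.000j on G[8,1]
R12: Y=0.0007246+0.000j on G[7,1]
R13: Y=0.1647+0.000j on G[4,5]
V1: row V1−V8=3.49, i_V1 at 1,8
V2: row V7−V3=10.1, i_V2 at 7,3
I1: z[9]−=0.00198, z[1]+=0.00198
solve → V1=0.1157+0.000j, V2=-3.329+0.000j, V3=-3.476+0.001015j, V4=-0.2938-0.03782j, V5=-0.2685-0.04395j, V6=-2.925+0.000j, V7=6.624+0.001015j, V8=-3.374+0.000j, V9=75.06-0.07956j
aux → i_V1=-0.04521-12.14j, i_V2=-0.07669-12.14j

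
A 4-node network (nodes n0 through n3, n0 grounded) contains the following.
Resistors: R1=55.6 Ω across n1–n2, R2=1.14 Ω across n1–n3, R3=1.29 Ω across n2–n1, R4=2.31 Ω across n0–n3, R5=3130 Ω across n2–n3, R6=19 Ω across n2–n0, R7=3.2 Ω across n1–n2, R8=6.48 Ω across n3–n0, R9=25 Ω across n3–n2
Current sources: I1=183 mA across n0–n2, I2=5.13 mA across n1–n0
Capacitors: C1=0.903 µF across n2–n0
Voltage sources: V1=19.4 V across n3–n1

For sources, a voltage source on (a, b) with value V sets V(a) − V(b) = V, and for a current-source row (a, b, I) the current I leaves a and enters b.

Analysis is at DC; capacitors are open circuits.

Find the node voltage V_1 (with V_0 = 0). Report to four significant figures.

Element admittances at DC:
  Y(R1) = 0.01799 S between n1,n2
  I1: injects 0.183 A into n2 (from n0)
  Y(C1) = 0.000 S between n2,n0
  Y(R2) = 0.8772 S between n1,n3
  Y(R3) = 0.7752 S between n2,n1
  Y(R4) = 0.4329 S between n0,n3
  Y(R5) = 0.0003195 S between n2,n3
  Y(R6) = 0.05263 S between n2,n0
  Y(R7) = 0.3125 S between n1,n2
  Y(R8) = 0.1543 S between n3,n0
  I2: injects 0.00513 A into n0 (from n1)
  Y(R9) = 0.04000 S between n3,n2
  V1: constraint V(n3)−V(n1) = 19.4
Assemble and solve the 4×4 MNA system:
  V(n1)=-17.66  V(n2)=-16.08  V(n3)=1.744
  i(V1)=-18.76

-17.66 V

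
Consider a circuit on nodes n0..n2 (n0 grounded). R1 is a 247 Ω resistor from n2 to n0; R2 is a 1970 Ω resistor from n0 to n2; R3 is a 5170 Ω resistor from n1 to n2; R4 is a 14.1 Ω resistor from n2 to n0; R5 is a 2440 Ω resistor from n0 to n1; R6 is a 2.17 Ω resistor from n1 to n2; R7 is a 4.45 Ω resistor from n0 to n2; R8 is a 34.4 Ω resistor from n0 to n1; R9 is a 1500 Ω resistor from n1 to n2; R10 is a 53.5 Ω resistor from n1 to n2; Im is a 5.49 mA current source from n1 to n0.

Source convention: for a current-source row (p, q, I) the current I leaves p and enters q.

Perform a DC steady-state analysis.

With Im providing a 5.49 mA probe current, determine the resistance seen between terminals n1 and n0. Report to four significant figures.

R_eq = 4.668 Ω

Apply KCL at each of the 2 non-ground nodes and solve the resulting linear system.
Node n1: branches {R3, R5, R6, R8, R9, R10, Im} → V_1 = -0.02563
Node n2: branches {R1, R2, R3, R4, R6, R7, R9, R10} → V_2 = -0.01577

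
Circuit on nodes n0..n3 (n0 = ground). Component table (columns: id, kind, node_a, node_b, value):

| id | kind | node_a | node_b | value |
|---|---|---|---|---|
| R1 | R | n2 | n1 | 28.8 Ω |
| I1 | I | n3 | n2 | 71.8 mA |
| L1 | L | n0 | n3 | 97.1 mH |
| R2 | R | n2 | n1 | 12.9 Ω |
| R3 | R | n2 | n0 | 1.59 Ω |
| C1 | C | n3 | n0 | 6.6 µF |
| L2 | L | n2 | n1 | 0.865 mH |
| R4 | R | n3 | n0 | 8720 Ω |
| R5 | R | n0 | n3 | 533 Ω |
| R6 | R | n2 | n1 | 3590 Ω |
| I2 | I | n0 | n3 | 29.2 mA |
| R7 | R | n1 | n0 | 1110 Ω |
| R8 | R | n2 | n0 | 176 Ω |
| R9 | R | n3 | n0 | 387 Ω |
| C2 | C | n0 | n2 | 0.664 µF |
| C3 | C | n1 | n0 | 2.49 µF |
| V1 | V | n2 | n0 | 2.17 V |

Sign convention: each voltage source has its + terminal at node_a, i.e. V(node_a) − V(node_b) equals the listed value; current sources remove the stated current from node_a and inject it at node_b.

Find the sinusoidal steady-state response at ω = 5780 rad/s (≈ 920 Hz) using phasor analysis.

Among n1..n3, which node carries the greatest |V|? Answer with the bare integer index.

MNA unknowns: 3 node voltages V₁..V_3 plus 1 source current (V1)
R1: Y=0.03472+0.000j on G[2,1]
I1: z[3]−=0.0718, z[2]+=0.0718
L1: Y=0.000-0.001782j on G[0,3]
R2: Y=0.07752+0.000j on G[2,1]
R3: Y=0.6289+0.000j on G[2,0]
C1: Y=0.000+0.03815j on G[3,0]
L2: Y=0.000-0.2000j on G[2,1]
R4: Y=0.0001147+0.000j on G[3,0]
R5: Y=0.001876+0.000j on G[0,3]
R6: Y=0.0002786+0.000j on G[2,1]
I2: z[0]−=0.0292, z[3]+=0.0292
R7: Y=0.0009009+0.000j on G[1,0]
R8: Y=0.005682+0.000j on G[2,0]
R9: Y=0.002584+0.000j on G[3,0]
C2: Y=0.000+0.003838j on G[0,2]
C3: Y=0.000+0.01439j on G[1,0]
V1: row V2−V0=2.17, i_V1 at 2,0
solve → V1=2.288-0.08253j, V2=2.170+0.000j, V3=-0.1451+1.153j
aux → i_V1=-1.309-0.04118j

1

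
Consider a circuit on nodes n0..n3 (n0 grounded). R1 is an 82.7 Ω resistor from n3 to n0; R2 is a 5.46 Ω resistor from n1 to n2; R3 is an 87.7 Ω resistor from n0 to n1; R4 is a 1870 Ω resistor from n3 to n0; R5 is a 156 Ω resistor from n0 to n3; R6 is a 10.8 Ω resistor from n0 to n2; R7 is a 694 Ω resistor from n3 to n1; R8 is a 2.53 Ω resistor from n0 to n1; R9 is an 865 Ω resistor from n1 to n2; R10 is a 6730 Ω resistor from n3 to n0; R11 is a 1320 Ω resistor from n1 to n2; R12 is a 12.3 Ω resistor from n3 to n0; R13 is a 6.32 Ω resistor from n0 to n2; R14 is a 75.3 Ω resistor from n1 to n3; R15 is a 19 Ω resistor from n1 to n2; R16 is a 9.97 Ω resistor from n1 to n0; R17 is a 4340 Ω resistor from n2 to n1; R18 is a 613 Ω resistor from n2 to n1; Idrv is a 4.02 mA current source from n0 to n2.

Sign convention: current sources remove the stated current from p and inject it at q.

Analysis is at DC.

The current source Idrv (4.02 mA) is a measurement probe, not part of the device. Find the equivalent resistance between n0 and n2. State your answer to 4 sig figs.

R_eq = 2.411 Ω

Element admittances at DC:
  Y(R1) = 0.01209 S between n3,n0
  Y(R2) = 0.1832 S between n1,n2
  Y(R3) = 0.01140 S between n0,n1
  Y(R4) = 0.0005348 S between n3,n0
  Y(R5) = 0.006410 S between n0,n3
  Y(R6) = 0.09259 S between n0,n2
  Y(R7) = 0.001441 S between n3,n1
  Y(R8) = 0.3953 S between n0,n1
  Y(R9) = 0.001156 S between n1,n2
  Y(R10) = 0.0001486 S between n3,n0
  Y(R11) = 0.0007576 S between n1,n2
  Y(R12) = 0.08130 S between n3,n0
  Y(R13) = 0.1582 S between n0,n2
  Y(R14) = 0.01328 S between n1,n3
  Y(R15) = 0.05263 S between n1,n2
  Y(R16) = 0.1003 S between n1,n0
  Y(R17) = 0.0002304 S between n2,n1
  Y(R18) = 0.001631 S between n2,n1
  Idrv: injects 0.00402 A into n2 (from n0)
Assemble and solve the 3×3 MNA system:
  V(n1)=0.003057  V(n2)=0.009691  V(n3)=0.0003907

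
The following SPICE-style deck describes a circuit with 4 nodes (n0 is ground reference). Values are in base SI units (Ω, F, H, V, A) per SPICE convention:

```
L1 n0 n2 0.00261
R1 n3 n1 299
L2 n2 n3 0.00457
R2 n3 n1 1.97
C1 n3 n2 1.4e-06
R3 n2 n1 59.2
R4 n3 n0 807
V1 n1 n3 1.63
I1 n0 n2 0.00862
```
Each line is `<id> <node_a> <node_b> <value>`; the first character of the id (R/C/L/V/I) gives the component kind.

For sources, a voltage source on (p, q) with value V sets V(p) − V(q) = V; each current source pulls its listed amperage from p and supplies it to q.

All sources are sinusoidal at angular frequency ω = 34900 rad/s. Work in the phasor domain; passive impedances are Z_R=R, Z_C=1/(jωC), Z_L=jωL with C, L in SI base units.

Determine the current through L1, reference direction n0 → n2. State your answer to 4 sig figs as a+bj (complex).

Element admittances at ω=34900 rad/s:
  Y(L1) = 0.000-0.01098j S between n0,n2
  Y(R1) = 0.003344+0.000j S between n3,n1
  Y(L2) = 0.000-0.006270j S between n2,n3
  Y(R2) = 0.5076+0.000j S between n3,n1
  Y(C1) = 0.000+0.04886j S between n3,n2
  Y(R3) = 0.01689+0.000j S between n2,n1
  Y(R4) = 0.001239+0.000j S between n3,n0
  V1: constraint V(n1)−V(n3) = 1.63
  I1: injects 0.00862 A into n2 (from n0)
Assemble and solve the 4×4 MNA system:
  V(n1)=1.527+1.339j  V(n2)=0.1512+0.7968j  V(n3)=-0.1030+1.339j
  i(V1)=-0.8561-0.009167j

-0.008748+0.001660j A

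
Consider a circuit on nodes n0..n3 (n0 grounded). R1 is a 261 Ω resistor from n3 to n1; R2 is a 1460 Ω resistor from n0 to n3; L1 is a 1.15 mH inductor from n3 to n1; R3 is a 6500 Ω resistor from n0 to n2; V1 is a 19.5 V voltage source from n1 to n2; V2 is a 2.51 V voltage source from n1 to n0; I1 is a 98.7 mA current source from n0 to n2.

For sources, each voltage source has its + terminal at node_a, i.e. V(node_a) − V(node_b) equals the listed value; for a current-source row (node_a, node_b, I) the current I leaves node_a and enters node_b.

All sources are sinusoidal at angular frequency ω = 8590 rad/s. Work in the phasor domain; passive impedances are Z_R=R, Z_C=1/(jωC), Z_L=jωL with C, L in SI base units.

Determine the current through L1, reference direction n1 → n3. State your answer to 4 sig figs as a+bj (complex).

Element admittances at ω=8590 rad/s:
  Y(R1) = 0.003831+0.000j S between n3,n1
  Y(R2) = 0.0006849+0.000j S between n0,n3
  Y(L1) = 0.000-0.1012j S between n3,n1
  Y(R3) = 0.0001538+0.000j S between n0,n2
  V1: constraint V(n1)−V(n2) = 19.5
  V2: constraint V(n1)−V(n0) = 2.51
  I1: injects 0.0987 A into n2 (from n0)
Assemble and solve the 5×5 MNA system:
  V(n1)=2.510+0.000j  V(n2)=-16.99+0.000j  V(n3)=2.509-0.01695j
  i(V1)=-0.1013+0.000j  i(V2)=0.09960+1.161e-05j

0.001716-7.655e-05j A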